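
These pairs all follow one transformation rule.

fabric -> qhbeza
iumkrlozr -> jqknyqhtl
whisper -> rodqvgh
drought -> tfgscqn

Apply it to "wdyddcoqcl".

What's happening: shift every letter 1 place backward in the alphabet (wrapping around), then move the first 3 characters to the end (rotate left by 3).
Starting from "wdyddcoqcl": after the first operation, "vcxccbnpbk"; after the second, "ccbnpbkvcx".
(Check on "drought": → "cqntfgs" → "tfgscqn" ✓)

ccbnpbkvcx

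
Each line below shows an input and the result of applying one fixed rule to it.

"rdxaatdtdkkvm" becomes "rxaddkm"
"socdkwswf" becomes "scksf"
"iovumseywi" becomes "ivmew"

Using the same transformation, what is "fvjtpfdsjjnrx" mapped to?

Rule — keep every other character starting from the first (positions 1st, 3rd, 5th, ...).
For "fvjtpfdsjjnrx" the result is "fjpdjnx".

fjpdjnx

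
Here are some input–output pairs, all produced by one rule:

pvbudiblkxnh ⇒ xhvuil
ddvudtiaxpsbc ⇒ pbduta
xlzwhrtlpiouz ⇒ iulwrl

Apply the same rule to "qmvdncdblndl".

nlmdcb

The transformation: keep every other character starting from the second (positions 2nd, 4th, 6th, ...), then move the last 2 characters to the front (rotate right by 2).
So "qmvdncdblndl" becomes "nlmdcb".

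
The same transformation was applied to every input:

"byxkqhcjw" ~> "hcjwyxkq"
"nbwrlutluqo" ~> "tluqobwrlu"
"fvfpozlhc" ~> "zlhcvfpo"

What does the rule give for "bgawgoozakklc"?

Each output is the input with this applied: delete the first character, then swap the front and back halves of the string.
"bgawgoozakklc" → "gawgoozakklc" → "zakklcgawgoo".

zakklcgawgoo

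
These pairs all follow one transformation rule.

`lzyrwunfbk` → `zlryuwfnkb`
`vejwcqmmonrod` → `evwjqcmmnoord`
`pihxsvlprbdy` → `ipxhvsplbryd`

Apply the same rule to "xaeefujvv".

The rule is to swap each adjacent pair of characters (1↔2, 3↔4, ...).
Doing the same to "xaeefujvv": "axeeufvjv".

axeeufvjv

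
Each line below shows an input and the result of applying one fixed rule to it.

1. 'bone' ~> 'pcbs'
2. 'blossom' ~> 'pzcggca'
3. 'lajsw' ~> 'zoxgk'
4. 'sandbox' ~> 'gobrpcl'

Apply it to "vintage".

jwbhous

The rule is to shift every letter 12 places backward in the alphabet (wrapping around).
Applying that to "vintage" gives "jwbhous".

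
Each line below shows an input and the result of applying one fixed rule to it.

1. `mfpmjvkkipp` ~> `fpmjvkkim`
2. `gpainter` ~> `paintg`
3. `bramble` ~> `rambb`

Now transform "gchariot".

charig

The transformation: delete the last 2 characters, then move the first character to the end.
Applying both steps to "gchariot": "gchari", then "charig".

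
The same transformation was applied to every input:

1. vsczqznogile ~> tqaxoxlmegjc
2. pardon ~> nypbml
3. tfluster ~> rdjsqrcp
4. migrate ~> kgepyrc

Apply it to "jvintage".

htglryec

The transformation: shift every letter 2 places backward in the alphabet (wrapping around).
"jvintage" → "htglryec".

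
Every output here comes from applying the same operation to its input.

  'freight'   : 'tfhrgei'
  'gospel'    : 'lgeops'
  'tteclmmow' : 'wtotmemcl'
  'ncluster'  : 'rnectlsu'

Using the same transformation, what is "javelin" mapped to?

Looking at the pairs, the operation is to reverse the string, then take characters alternately from the front and the back (1st, last, 2nd, 2nd-last, ...).
Applying that to "javelin" gives "njialve".

njialve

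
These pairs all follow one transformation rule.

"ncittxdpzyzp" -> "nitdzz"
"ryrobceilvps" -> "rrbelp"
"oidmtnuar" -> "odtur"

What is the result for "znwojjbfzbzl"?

The pattern: keep every other character starting from the first (positions 1st, 3rd, 5th, ...).
So "znwojjbfzbzl" becomes "zwjbzz".

zwjbzz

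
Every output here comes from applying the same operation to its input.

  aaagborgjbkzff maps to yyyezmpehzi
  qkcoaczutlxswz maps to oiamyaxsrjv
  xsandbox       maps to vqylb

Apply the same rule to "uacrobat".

Looking at the pairs, the operation is to shift every letter 2 places backward in the alphabet (wrapping around), then delete the last 3 characters.
On "uacrobat": the first step gives "syapmzyr", and the second then gives "syapm".

syapm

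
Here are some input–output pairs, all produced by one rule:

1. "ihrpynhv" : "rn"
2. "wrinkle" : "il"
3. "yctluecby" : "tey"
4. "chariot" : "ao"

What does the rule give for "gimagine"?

mi

Each output is the input with this applied: keep one character in every 3, starting at position 3 (positions 3rd, 6th, 9th, ...).
On "gimagine" that produces "mi".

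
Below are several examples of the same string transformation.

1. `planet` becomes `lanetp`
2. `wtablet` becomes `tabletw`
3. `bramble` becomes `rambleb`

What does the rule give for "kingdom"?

ingdomk

In each case the input is transformed by: move the first character to the end.
Applying that to "kingdom" gives "ingdomk".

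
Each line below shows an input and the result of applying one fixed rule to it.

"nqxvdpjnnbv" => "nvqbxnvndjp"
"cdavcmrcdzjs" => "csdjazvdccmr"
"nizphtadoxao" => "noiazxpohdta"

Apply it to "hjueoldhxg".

Each output is the input with this applied: take characters alternately from the front and the back (1st, last, 2nd, 2nd-last, ...).
Applying that to "hjueoldhxg" gives "hgjxuhedol".

hgjxuhedol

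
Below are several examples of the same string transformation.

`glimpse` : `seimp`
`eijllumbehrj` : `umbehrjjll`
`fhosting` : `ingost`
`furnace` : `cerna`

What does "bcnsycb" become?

cbnsy

Rule — delete the first 2 characters, then move the first 3 characters to the end (rotate left by 3).
For "bcnsycb" the result is "cbnsy".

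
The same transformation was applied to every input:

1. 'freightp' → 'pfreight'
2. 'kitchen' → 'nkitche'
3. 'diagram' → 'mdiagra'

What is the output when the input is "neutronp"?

What's happening: move the last character to the front.
For "neutronp" the result is "pneutron".

pneutron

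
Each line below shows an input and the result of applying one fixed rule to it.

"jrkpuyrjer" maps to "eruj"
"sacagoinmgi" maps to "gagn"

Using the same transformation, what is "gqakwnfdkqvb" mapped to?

vqwd

What's happening: move the last 2 characters to the front (rotate right by 2), then keep one character in every 3, starting at position 1 (positions 1st, 4th, 7th, ...).
On "gqakwnfdkqvb": the first step gives "vbgqakwnfdkq", and the second then gives "vqwd".
(Check on "jrkpuyrjer": → "erjrkpuyrj" → "eruj" ✓)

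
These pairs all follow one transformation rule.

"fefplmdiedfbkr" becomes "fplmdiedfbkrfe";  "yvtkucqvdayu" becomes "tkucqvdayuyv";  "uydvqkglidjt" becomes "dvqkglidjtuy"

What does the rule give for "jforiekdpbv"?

oriekdpbvjf

What's happening: move the first 2 characters to the end (rotate left by 2).
Doing the same to "jforiekdpbv": "oriekdpbvjf".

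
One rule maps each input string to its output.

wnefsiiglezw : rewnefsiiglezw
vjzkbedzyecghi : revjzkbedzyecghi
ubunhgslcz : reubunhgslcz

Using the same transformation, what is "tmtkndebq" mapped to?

The pattern: prepend "re".
"tmtkndebq" → "retmtkndebq".

retmtkndebq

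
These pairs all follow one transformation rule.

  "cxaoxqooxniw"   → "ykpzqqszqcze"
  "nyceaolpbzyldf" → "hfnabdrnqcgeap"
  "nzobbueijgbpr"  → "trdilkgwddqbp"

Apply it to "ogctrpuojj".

llqwrtveiq

Rule — reverse the string, then shift every letter 2 places forward in the alphabet (wrapping around).
Starting from "ogctrpuojj": after the first operation, "jjouprtcgo"; after the second, "llqwrtveiq".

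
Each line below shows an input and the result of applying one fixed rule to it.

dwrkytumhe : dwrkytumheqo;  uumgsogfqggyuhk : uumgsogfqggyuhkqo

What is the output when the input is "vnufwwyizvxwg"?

The rule is to append "qo".
"vnufwwyizvxwg" → "vnufwwyizvxwgqo".

vnufwwyizvxwgqo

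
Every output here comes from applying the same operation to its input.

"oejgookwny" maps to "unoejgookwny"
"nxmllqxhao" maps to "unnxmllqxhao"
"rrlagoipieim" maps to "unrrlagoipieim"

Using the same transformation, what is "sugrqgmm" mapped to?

What's happening: prepend "un".
Applying that to "sugrqgmm" gives "unsugrqgmm".

unsugrqgmm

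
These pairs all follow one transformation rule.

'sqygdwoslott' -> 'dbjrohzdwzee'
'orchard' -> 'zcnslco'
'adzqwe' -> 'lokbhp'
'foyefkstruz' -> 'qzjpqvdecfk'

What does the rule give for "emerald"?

pxpclwo

What's happening: shift every letter 11 places forward in the alphabet (wrapping around).
Doing the same to "emerald": "pxpclwo".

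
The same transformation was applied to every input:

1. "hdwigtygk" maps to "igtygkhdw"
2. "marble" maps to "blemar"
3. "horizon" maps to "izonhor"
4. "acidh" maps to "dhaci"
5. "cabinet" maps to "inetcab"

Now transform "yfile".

leyfi

The rule is to move the first 3 characters to the end (rotate left by 3).
Doing the same to "yfile": "leyfi".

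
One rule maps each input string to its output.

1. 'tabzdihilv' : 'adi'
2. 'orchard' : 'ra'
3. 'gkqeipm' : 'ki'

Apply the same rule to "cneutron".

What's happening: keep one character in every 3, starting at position 2 (positions 2nd, 5th, 8th, ...).
For "cneutron" the result is "ntn".

ntn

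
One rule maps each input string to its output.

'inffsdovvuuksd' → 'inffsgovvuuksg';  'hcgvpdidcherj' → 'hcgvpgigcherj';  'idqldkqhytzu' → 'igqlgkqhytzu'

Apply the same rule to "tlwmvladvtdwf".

tlwmvlagvtgwf

What's happening: replace every "d" with "g".
For "tlwmvladvtdwf" the result is "tlwmvlagvtgwf".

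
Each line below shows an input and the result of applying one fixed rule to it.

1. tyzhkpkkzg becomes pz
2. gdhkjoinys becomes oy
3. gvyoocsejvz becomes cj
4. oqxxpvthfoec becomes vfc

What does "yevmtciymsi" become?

The rule is to keep one character in every 3, starting at position 3 (positions 3rd, 6th, 9th, ...), then delete the first character.
For "yevmtciymsi" the result is "cm".
(Check on "gvyoocsejvz": → "ycj" → "cj" ✓)

cm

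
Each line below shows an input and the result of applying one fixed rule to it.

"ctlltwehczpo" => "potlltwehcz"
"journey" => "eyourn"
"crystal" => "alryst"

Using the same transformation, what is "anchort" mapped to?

rtncho

Looking at the pairs, the operation is to delete the first character, then move the last 2 characters to the front (rotate right by 2).
Applying both steps to "anchort": "nchort", then "rtncho".
(Check on "crystal": → "rystal" → "alryst" ✓)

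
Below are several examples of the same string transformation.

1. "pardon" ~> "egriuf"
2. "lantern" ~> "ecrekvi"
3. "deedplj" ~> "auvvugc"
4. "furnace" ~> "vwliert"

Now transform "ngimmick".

bexzddzt

Each output is the input with this applied: move the last character to the front, then shift every letter 9 places backward in the alphabet (wrapping around).
Applying both steps to "ngimmick": "kngimmic", then "bexzddzt".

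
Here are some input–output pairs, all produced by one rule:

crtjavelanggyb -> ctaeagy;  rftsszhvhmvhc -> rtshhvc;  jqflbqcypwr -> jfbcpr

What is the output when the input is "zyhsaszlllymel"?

zhazlye

Each output is the input with this applied: keep every other character starting from the first (positions 1st, 3rd, 5th, ...).
On "zyhsaszlllymel" that produces "zhazlye".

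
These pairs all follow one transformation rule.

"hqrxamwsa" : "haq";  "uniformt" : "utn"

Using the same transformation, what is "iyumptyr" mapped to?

Each output is the input with this applied: take characters alternately from the front and the back (1st, last, 2nd, 2nd-last, ...), then keep only the first 3 characters.
For "iyumptyr", step one produces "iryyutmp"; step two turns that into "iry".

iry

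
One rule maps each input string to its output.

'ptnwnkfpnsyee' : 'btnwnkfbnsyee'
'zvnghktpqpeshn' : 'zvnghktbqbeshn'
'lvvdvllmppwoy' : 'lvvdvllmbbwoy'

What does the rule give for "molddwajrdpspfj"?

molddwajrdbsbfj

Looking at the pairs, the operation is to replace every "p" with "b".
So "molddwajrdpspfj" becomes "molddwajrdbsbfj".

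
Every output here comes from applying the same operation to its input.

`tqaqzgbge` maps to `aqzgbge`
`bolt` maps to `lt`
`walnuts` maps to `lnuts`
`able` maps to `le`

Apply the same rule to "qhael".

What's happening: delete the first 2 characters.
So "qhael" becomes "ael".

ael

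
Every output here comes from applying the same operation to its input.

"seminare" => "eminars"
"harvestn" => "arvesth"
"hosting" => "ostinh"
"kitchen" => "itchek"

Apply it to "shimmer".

himmes

The pattern: delete the last character, then move the first character to the end.
For "shimmer" the result is "himmes".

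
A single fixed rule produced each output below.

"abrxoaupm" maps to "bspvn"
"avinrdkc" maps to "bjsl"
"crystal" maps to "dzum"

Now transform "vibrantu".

Each output is the input with this applied: keep every other character starting from the first (positions 1st, 3rd, 5th, ...), then shift every letter 1 place forward in the alphabet (wrapping around).
"vibrantu" → "vbat" → "wcbu".

wcbu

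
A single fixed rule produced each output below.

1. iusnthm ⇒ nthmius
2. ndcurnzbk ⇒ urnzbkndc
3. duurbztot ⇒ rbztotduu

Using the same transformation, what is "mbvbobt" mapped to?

bobtmbv

The rule is to move the first 3 characters to the end (rotate left by 3).
So "mbvbobt" becomes "bobtmbv".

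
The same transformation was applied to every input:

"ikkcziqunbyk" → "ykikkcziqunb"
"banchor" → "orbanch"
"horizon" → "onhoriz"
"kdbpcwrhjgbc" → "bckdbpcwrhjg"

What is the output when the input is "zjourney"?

eyzjourn

The rule is to move the last 2 characters to the front (rotate right by 2).
So "zjourney" becomes "eyzjourn".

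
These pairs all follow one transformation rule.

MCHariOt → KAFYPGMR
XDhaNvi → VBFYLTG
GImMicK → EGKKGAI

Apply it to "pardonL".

What's happening: shift every letter 2 places backward in the alphabet (wrapping around), then convert every letter to uppercase.
Working it through for "pardonL": intermediate "nypbmlJ", final "NYPBMLJ".

NYPBMLJ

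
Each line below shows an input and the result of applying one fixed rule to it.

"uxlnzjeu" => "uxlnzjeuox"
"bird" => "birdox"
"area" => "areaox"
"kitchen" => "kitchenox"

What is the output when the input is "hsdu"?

hsduox

Each output is the input with this applied: append "ox".
So "hsdu" becomes "hsduox".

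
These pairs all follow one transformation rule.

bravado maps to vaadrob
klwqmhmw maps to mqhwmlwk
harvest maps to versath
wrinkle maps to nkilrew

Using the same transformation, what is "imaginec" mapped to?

The rule is to take characters alternately from the front and the back (1st, last, 2nd, 2nd-last, ...), then reverse the string.
Starting from "imaginec": after the first operation, "icmeangi"; after the second, "ignaemci".

ignaemci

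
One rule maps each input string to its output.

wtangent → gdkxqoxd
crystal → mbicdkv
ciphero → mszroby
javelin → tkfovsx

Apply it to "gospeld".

In each case the input is transformed by: shift every letter 10 places forward in the alphabet (wrapping around).
"gospeld" → "qyczovn".

qyczovn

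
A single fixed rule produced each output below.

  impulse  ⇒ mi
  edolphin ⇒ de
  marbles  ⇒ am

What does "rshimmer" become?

Each output is the input with this applied: swap each adjacent pair of characters (1↔2, 3↔4, ...), then keep only the first 2 characters.
So "rshimmer" becomes "sr".

sr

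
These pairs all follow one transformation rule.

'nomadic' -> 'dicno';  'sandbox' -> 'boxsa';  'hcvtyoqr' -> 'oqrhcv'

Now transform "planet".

netp

The transformation: move the last 3 characters to the front (rotate right by 3), then delete the last 2 characters.
Starting from "planet": after the first operation, "netpla"; after the second, "netp".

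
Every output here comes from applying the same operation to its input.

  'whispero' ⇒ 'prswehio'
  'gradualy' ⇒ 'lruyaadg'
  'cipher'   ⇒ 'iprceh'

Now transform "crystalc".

Each output is the input with this applied: sort the characters into alphabetical order, then swap the front and back halves of the string.
So "crystalc" becomes "rstyaccl".

rstyaccl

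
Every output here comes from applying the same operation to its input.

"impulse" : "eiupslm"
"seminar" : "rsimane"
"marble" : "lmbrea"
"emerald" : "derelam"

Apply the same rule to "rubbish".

The pattern: swap each adjacent pair of characters (1↔2, 3↔4, ...), then swap the first and last characters.
For "rubbish", step one produces "urbbsih"; step two turns that into "hrbbsiu".

hrbbsiu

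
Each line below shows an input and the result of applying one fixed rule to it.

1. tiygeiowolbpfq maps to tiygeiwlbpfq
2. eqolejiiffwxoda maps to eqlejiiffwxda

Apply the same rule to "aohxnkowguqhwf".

Each output is the input with this applied: remove every "o".
"aohxnkowguqhwf" → "ahxnkwguqhwf".

ahxnkwguqhwf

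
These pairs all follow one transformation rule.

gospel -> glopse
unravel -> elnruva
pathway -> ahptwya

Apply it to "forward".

The pattern: sort the characters into alphabetical order, then move the first character to the end.
Doing the same to "forward": "dforrwa".

dforrwa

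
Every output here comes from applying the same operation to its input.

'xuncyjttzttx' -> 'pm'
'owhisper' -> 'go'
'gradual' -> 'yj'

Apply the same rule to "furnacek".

Rule — shift every letter 8 places backward in the alphabet (wrapping around), then keep only the first 2 characters.
Applying both steps to "furnacek": "xmjfsuwc", then "xm".

xm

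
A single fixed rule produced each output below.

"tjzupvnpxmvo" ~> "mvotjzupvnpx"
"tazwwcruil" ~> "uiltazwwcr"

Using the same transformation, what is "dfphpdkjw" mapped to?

kjwdfphpd

What's happening: move the last 3 characters to the front (rotate right by 3).
For "dfphpdkjw" the result is "kjwdfphpd".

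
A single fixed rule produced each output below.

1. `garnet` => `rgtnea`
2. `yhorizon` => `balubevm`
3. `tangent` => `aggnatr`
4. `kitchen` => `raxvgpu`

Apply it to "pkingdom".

bzcxvatq

The pattern: shift every letter 13 places forward in the alphabet (wrapping around) — i.e. ROT13, then move the last 2 characters to the front (rotate right by 2).
On "pkingdom" that produces "bzcxvatq".
(Check on "yhorizon": → "lubevmba" → "balubevm" ✓)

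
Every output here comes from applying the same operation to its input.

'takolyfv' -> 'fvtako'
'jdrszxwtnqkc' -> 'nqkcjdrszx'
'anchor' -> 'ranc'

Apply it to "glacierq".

The transformation: swap the front and back halves of the string, then delete the first 2 characters.
Applying both steps to "glacierq": "ierqglac", then "rqglac".

rqglac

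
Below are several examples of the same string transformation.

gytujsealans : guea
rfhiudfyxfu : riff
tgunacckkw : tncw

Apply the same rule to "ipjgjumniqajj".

Rule — keep one character in every 3, starting at position 1 (positions 1st, 4th, 7th, ...).
Doing the same to "ipjgjumniqajj": "igmqj".

igmqj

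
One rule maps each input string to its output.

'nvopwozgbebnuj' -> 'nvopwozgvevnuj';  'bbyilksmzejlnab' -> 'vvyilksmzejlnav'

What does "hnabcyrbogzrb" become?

The transformation: replace every "b" with "v".
For "hnabcyrbogzrb" the result is "hnavcyrvogzrv".

hnavcyrvogzrv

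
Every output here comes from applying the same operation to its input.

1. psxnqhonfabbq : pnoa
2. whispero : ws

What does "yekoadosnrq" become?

yoo

The pattern: keep one character in every 3, starting at position 1 (positions 1st, 4th, 7th, ...), then delete the last character.
Applying both steps to "yekoadosnrq": "yoor", then "yoo".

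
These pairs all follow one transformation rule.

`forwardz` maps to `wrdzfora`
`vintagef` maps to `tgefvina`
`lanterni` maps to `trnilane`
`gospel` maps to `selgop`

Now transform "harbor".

rorhab

Looking at the pairs, the operation is to swap the front and back halves of the string, then swap the first and last characters.
On "harbor": the first step gives "borhar", and the second then gives "rorhab".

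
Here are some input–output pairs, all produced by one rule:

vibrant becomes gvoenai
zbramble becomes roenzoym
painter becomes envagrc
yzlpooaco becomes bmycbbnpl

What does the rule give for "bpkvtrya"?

ncxigelo

Rule — shift every letter 13 places forward in the alphabet (wrapping around) — i.e. ROT13, then swap the first and last characters.
On "bpkvtrya": the first step gives "ocxigeln", and the second then gives "ncxigelo".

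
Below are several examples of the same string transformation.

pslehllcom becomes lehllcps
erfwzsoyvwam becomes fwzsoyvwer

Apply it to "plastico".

Looking at the pairs, the operation is to delete the last 2 characters, then move the first 2 characters to the end (rotate left by 2).
Applying both steps to "plastico": "plasti", then "astipl".

astipl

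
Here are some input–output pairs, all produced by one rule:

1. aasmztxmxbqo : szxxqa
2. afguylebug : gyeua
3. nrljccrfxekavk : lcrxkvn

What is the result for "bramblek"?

abeb

What's happening: move the first 2 characters to the end (rotate left by 2), then keep every other character starting from the first (positions 1st, 3rd, 5th, ...).
Applying both steps to "bramblek": "amblekbr", then "abeb".
(Check on "nrljccrfxekavk": → "ljccrfxekavknr" → "lcrxkvn" ✓)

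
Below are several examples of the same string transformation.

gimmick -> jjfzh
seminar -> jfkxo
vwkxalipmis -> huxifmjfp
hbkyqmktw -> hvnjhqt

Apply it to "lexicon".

The transformation: delete the first 2 characters, then shift every letter 3 places backward in the alphabet (wrapping around).
"lexicon" → "xicon" → "ufzlk".

ufzlk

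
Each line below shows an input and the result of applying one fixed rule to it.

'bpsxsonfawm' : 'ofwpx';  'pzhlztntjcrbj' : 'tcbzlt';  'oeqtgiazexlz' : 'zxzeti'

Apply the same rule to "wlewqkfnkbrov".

nbolwk

Rule — keep every other character starting from the second (positions 2nd, 4th, 6th, ...), then move the last 3 characters to the front (rotate right by 3).
Starting from "wlewqkfnkbrov": after the first operation, "lwknbo"; after the second, "nbolwk".
(Check on "bpsxsonfawm": → "pxofw" → "ofwpx" ✓)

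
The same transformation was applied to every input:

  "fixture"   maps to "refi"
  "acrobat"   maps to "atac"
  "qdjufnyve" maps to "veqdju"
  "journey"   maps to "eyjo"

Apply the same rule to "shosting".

Rule — move the last 2 characters to the front (rotate right by 2), then delete the last 3 characters.
On "shosting" that produces "ngsho".

ngsho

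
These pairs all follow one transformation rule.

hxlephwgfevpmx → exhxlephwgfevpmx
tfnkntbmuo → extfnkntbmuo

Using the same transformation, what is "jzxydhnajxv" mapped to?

exjzxydhnajxv

Looking at the pairs, the operation is to prepend "ex".
Applying that to "jzxydhnajxv" gives "exjzxydhnajxv".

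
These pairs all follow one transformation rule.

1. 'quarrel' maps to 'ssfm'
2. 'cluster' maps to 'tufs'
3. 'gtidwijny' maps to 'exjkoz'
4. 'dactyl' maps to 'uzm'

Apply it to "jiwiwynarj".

jxzobsk

The transformation: shift every letter 1 place forward in the alphabet (wrapping around), then delete the first 3 characters.
"jiwiwynarj" → "kjxjxzobsk" → "jxzobsk".
(Check on "cluster": → "dmvtufs" → "tufs" ✓)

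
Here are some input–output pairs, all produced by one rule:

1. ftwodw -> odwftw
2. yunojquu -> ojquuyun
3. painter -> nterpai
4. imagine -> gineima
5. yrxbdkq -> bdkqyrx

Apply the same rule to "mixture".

In each case the input is transformed by: move the first 3 characters to the end (rotate left by 3).
Applying that to "mixture" gives "turemix".

turemix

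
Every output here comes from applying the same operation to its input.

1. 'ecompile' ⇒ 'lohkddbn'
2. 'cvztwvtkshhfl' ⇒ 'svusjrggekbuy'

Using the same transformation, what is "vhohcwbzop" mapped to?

The transformation: move the first 3 characters to the end (rotate left by 3), then shift every letter 1 place backward in the alphabet (wrapping around).
On "vhohcwbzop": the first step gives "hcwbzopvho", and the second then gives "gbvaynougn".
(Check on "cvztwvtkshhfl": → "twvtkshhflcvz" → "svusjrggekbuy" ✓)

gbvaynougn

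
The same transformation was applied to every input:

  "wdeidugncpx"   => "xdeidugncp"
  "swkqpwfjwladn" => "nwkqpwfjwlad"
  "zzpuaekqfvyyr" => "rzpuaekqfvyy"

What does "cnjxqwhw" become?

wnjxqwh

Each output is the input with this applied: swap the first and last characters, then delete the last character.
Doing the same to "cnjxqwhw": "wnjxqwh".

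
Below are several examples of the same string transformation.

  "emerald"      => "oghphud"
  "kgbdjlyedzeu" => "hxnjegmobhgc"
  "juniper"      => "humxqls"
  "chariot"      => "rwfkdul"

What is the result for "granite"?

The pattern: move the last 2 characters to the front (rotate right by 2), then shift every letter 3 places forward in the alphabet (wrapping around).
Starting from "granite": after the first operation, "tegrani"; after the second, "whjudql".

whjudql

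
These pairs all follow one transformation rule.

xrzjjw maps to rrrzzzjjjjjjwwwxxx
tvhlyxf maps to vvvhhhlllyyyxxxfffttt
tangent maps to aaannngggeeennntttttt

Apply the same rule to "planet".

Each output is the input with this applied: move the first character to the end, then repeat every character 3 times.
For "planet", step one produces "lanetp"; step two turns that into "lllaaannneeetttppp".

lllaaannneeetttppp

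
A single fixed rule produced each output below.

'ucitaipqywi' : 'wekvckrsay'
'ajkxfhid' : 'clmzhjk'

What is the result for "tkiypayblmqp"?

vmkarcadnos

The transformation: delete the last character, then shift every letter 2 places forward in the alphabet (wrapping around).
For "tkiypayblmqp" the result is "vmkarcadnos".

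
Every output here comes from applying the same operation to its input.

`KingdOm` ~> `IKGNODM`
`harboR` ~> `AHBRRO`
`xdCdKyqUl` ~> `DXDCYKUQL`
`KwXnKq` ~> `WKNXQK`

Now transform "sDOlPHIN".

In each case the input is transformed by: swap each adjacent pair of characters (1↔2, 3↔4, ...), then convert every letter to uppercase.
On "sDOlPHIN": the first step gives "DslOHPNI", and the second then gives "DSLOHPNI".

DSLOHPNI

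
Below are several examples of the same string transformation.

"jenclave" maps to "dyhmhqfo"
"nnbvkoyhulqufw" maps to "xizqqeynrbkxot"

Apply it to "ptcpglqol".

troswfsjo

Rule — move the last 3 characters to the front (rotate right by 3), then shift every letter 3 places forward in the alphabet (wrapping around).
"ptcpglqol" → "qolptcpgl" → "troswfsjo".
(Check on "nnbvkoyhulqufw": → "ufwnnbvkoyhulq" → "xizqqeynrbkxot" ✓)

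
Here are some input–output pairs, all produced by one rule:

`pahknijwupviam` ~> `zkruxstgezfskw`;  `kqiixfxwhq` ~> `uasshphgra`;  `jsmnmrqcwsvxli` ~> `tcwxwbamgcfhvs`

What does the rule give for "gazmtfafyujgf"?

The pattern: shift every letter 10 places forward in the alphabet (wrapping around).
For "gazmtfafyujgf" the result is "qkjwdpkpietqp".

qkjwdpkpietqp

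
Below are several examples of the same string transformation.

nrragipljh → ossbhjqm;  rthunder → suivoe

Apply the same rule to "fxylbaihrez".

The pattern: delete the last 2 characters, then shift every letter 1 place forward in the alphabet (wrapping around).
For "fxylbaihrez" the result is "gyzmcbjis".

gyzmcbjis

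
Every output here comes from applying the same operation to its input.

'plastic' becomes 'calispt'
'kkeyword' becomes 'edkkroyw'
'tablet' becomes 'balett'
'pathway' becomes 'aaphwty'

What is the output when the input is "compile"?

The pattern: sort the characters into alphabetical order, then swap each adjacent pair of characters (1↔2, 3↔4, ...).
For "compile" the result is "ecliomp".

ecliomp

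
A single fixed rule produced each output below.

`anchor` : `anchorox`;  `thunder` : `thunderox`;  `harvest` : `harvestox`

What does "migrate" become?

migrateox

Looking at the pairs, the operation is to append "ox".
"migrate" → "migrateox".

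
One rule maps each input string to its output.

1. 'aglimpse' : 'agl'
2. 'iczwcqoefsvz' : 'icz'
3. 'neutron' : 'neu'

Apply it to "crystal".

cry

The rule is to keep only the first 3 characters.
Applying that to "crystal" gives "cry".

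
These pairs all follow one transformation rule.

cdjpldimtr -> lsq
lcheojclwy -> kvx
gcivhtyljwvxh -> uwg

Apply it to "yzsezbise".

The transformation: shift every letter 1 place backward in the alphabet (wrapping around), then keep only the last 3 characters.
"yzsezbise" → "xyrdyahrd" → "hrd".

hrd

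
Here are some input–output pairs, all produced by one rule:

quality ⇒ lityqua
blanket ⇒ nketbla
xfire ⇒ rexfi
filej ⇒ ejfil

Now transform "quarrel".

rrelqua

Looking at the pairs, the operation is to move the first 3 characters to the end (rotate left by 3).
"quarrel" → "rrelqua".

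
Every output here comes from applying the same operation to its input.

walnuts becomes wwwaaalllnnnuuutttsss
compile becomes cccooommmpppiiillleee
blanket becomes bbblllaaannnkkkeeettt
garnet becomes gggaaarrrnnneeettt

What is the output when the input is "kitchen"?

The transformation: repeat every character 3 times.
Applying that to "kitchen" gives "kkkiiitttccchhheeennn".

kkkiiitttccchhheeennn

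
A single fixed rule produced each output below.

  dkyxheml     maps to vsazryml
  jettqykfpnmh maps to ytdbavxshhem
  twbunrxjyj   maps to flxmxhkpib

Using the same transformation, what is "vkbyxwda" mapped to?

lkrojypm

Rule — swap the front and back halves of the string, then shift every letter 12 places backward in the alphabet (wrapping around).
Working it through for "vkbyxwda": intermediate "xwdavkby", final "lkrojypm".
(Check on "dkyxheml": → "hemldkyx" → "vsazryml" ✓)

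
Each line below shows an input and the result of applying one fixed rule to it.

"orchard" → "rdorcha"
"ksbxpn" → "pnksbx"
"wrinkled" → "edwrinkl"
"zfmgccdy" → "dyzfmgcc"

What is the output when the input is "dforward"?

The pattern: move the last 2 characters to the front (rotate right by 2).
For "dforward" the result is "rddforwa".

rddforwa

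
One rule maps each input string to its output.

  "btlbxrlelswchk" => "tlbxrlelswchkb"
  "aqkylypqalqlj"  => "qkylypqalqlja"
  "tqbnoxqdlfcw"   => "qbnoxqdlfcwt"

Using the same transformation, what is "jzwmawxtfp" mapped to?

zwmawxtfpj

In each case the input is transformed by: move the first character to the end.
For "jzwmawxtfp" the result is "zwmawxtfpj".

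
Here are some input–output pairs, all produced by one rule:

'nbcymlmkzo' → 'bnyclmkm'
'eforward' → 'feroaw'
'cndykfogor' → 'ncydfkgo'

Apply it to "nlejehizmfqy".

lnjehezifm

The pattern: swap each adjacent pair of characters (1↔2, 3↔4, ...), then delete the last 2 characters.
"nlejehizmfqy" → "lnjehezifmyq" → "lnjehezifm".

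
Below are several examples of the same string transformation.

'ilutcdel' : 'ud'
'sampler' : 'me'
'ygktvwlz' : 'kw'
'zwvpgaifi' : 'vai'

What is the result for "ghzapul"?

zu

Looking at the pairs, the operation is to keep one character in every 3, starting at position 3 (positions 3rd, 6th, 9th, ...).
"ghzapul" → "zu".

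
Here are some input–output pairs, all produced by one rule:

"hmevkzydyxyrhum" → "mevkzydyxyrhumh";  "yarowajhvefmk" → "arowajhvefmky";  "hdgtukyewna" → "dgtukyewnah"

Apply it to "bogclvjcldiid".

ogclvjcldiidb

Each output is the input with this applied: move the first character to the end.
On "bogclvjcldiid" that produces "ogclvjcldiidb".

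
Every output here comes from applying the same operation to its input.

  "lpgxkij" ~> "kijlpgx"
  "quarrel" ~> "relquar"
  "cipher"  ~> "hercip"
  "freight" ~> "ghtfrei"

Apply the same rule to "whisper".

perwhis

The transformation: move the last 3 characters to the front (rotate right by 3).
"whisper" → "perwhis".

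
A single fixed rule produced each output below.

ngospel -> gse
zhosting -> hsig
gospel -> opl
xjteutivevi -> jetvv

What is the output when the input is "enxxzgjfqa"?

nxgfa

Rule — keep every other character starting from the second (positions 2nd, 4th, 6th, ...).
So "enxxzgjfqa" becomes "nxgfa".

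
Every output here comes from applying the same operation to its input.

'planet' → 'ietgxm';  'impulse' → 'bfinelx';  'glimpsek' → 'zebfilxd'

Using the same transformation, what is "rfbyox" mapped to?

kyurhq

Rule — shift every letter 7 places backward in the alphabet (wrapping around).
Applying that to "rfbyox" gives "kyurhq".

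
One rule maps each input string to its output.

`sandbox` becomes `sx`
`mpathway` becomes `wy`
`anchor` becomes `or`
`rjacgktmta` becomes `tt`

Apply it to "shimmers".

In each case the input is transformed by: sort the characters into alphabetical order, then keep only the last 2 characters.
Applying both steps to "shimmers": "ehimmrss", then "ss".

ss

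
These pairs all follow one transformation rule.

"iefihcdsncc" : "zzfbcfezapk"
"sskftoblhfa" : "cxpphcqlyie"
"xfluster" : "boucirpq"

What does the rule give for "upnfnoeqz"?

In each case the input is transformed by: move the last 2 characters to the front (rotate right by 2), then shift every letter 3 places backward in the alphabet (wrapping around).
For "upnfnoeqz", step one produces "qzupnfnoe"; step two turns that into "nwrmkcklb".

nwrmkcklb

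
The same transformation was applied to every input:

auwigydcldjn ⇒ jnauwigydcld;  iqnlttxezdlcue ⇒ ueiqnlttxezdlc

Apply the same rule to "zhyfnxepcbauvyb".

ybzhyfnxepcbauv

The transformation: move the last 2 characters to the front (rotate right by 2).
"zhyfnxepcbauvyb" → "ybzhyfnxepcbauv".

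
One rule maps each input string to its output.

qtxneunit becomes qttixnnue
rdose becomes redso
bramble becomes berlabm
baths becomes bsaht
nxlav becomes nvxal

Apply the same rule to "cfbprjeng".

cgfnbepjr

The pattern: take characters alternately from the front and the back (1st, last, 2nd, 2nd-last, ...).
So "cfbprjeng" becomes "cgfnbepjr".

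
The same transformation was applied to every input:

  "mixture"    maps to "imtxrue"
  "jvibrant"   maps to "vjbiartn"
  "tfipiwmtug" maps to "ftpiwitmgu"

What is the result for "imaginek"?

miganike

Each output is the input with this applied: swap each adjacent pair of characters (1↔2, 3↔4, ...).
On "imaginek" that produces "miganike".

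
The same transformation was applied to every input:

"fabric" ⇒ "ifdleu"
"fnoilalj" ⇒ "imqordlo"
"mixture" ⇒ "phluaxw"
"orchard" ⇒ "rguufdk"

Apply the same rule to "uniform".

xpqulri

What's happening: take characters alternately from the front and the back (1st, last, 2nd, 2nd-last, ...), then shift every letter 3 places forward in the alphabet (wrapping around).
Starting from "uniform": after the first operation, "umnriof"; after the second, "xpqulri".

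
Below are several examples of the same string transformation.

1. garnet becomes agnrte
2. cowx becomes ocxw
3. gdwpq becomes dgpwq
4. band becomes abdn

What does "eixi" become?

Each output is the input with this applied: swap each adjacent pair of characters (1↔2, 3↔4, ...).
For "eixi" the result is "ieix".

ieix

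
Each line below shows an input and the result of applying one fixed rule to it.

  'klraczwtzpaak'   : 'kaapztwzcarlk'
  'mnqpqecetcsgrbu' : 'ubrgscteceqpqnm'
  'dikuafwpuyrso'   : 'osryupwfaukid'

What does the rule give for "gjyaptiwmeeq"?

What's happening: reverse the string.
Doing the same to "gjyaptiwmeeq": "qeemwitpayjg".

qeemwitpayjg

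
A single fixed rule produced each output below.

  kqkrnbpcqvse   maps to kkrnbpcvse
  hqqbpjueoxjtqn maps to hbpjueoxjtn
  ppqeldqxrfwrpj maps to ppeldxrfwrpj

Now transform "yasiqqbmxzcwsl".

yasibmxzcwsl

The transformation: remove every "q".
So "yasiqqbmxzcwsl" becomes "yasibmxzcwsl".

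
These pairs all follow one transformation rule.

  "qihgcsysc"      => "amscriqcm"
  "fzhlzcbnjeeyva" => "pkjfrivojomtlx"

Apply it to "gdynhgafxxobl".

qvnliyxhrhqpk

The transformation: shift every letter 10 places forward in the alphabet (wrapping around), then take characters alternately from the front and the back (1st, last, 2nd, 2nd-last, ...).
On "gdynhgafxxobl": the first step gives "qnixrqkphhylv", and the second then gives "qvnliyxhrhqpk".
(Check on "qihgcsysc": → "asrqmcicm" → "amscriqcm" ✓)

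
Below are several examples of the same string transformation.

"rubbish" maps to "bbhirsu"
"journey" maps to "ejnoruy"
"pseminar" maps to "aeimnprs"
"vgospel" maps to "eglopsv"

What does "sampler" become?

Each output is the input with this applied: sort the characters into alphabetical order.
So "sampler" becomes "aelmprs".

aelmprs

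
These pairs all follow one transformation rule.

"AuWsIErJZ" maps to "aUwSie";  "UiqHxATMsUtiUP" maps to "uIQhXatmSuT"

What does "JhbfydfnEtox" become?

jHBFYDFNe

The transformation: flip the case of every letter, then delete the last 3 characters.
Working it through for "JhbfydfnEtox": intermediate "jHBFYDFNeTOX", final "jHBFYDFNe".
(Check on "UiqHxATMsUtiUP": → "uIQhXatmSuTIup" → "uIQhXatmSuT" ✓)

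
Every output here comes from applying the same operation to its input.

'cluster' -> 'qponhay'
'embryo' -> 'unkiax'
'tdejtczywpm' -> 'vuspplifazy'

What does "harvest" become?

The pattern: sort the characters into reverse alphabetical order, then shift every letter 4 places backward in the alphabet (wrapping around).
"harvest" → "rpondaw".

rpondaw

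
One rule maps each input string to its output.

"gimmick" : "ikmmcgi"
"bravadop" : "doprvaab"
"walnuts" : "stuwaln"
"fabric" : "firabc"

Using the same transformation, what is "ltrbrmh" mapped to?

mrrtbhl

Rule — sort the characters into alphabetical order, then move the first 3 characters to the end (rotate left by 3).
"ltrbrmh" → "bhlmrrt" → "mrrtbhl".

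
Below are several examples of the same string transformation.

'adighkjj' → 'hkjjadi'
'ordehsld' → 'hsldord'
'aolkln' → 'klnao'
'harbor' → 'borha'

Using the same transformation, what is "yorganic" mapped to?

Rule — swap the front and back halves of the string, then delete the last character.
On "yorganic": the first step gives "anicyorg", and the second then gives "anicyor".
(Check on "ordehsld": → "hsldorde" → "hsldord" ✓)

anicyor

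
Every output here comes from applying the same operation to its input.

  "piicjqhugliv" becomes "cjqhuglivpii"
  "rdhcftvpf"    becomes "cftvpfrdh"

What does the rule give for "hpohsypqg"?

hsypqghpo

Each output is the input with this applied: move the first 3 characters to the end (rotate left by 3).
"hpohsypqg" → "hsypqghpo".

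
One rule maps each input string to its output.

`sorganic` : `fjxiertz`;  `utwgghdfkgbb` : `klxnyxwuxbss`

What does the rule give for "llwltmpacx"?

cccndkrgot

Rule — shift every letter 9 places backward in the alphabet (wrapping around), then swap each adjacent pair of characters (1↔2, 3↔4, ...).
For "llwltmpacx", step one produces "ccnckdgrto"; step two turns that into "cccndkrgot".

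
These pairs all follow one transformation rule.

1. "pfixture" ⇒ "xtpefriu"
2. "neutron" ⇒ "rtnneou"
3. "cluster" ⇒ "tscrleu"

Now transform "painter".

The rule is to take characters alternately from the front and the back (1st, last, 2nd, 2nd-last, ...), then move the last 2 characters to the front (rotate right by 2).
For "painter", step one produces "praeitn"; step two turns that into "tnpraei".

tnpraei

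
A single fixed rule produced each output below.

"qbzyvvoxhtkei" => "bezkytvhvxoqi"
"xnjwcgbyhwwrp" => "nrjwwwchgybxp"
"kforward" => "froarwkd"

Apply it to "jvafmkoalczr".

vzacflmakojr

In each case the input is transformed by: take characters alternately from the front and the back (1st, last, 2nd, 2nd-last, ...), then move the first 2 characters to the end (rotate left by 2).
"jvafmkoalczr" → "jrvzacflmako" → "vzacflmakojr".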